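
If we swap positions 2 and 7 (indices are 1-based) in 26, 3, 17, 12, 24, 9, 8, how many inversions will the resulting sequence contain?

15 inversions

Positions 2 and 7 hold 3 and 8; after swapping, the array is [26, 8, 17, 12, 24, 9, 3].
Count, for each position, how many later elements it exceeds:
26: 6
8: 1
17: 3
12: 2
24: 2
9: 1
3: 0
Sum: 6 + 1 + 3 + 2 + 2 + 1 + 0 = 15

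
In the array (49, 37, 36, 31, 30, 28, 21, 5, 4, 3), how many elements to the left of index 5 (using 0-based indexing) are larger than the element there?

5 such elements

The element at index 5 is 28.
Elements before it: 49, 37, 36, 31, 30
Those larger than 28: 49, 37, 36, 31, 30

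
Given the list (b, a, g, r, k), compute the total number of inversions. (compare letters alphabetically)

Inversion pairs (indices are 0-based):
(0,1): b > a
(3,4): r > k
That's 2 pairs.

Out-of-order pairs: 2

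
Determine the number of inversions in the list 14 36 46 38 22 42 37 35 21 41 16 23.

Inversions: 38

Sweep left to right; for each value list the smaller values that follow it:
14: 0
36: 5
46: 9
38: 6
22: 2
42: 6
37: 4
35: 3
21: 1
41: 2
16: 0
23: 0
Sum: 0 + 5 + 9 + 6 + 2 + 6 + 4 + 3 + 1 + 2 + 0 + 0 = 38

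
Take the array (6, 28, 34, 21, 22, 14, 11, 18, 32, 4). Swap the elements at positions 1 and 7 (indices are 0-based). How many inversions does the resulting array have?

Positions 1 and 7 hold 28 and 18; after swapping, the array is [6, 18, 34, 21, 22, 14, 11, 28, 32, 4].
Element-by-element contributions:
6: 1
18: 3
34: 7
21: 3
22: 3
14: 2
11: 1
28: 1
32: 1
4: 0
Sum: 1 + 3 + 7 + 3 + 3 + 2 + 1 + 1 + 1 + 0 = 22

22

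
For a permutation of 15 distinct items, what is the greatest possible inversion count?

The maximum occurs when the array is in strictly decreasing order: every one of the C(15, 2) pairs is inverted.
C(15, 2) = 15·14/2 = 105

105 inversions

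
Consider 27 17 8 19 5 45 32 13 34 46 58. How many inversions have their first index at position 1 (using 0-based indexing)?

The element at index 1 is 17.
Elements after it: 8, 19, 5, 45, 32, 13, 34, 46, 58
Those smaller than 17: 8, 5, 13

3 such elements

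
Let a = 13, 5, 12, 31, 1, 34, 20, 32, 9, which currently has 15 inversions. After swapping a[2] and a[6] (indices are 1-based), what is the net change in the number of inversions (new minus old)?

Positions 2 and 6 hold 5 and 34; after swapping, the array is [13, 34, 12, 31, 1, 5, 20, 32, 9].
Element-by-element contributions:
13 → 12, 1, 5, 9 → 4
34 → 12, 31, 1, 5, 20, 32, 9 → 7
12 → 1, 5, 9 → 3
31 → 1, 5, 20, 9 → 4
1 → none → 0
5 → none → 0
20 → 9 → 1
32 → 9 → 1
9 → none → 0
Sum: 4 + 7 + 3 + 4 + 0 + 0 + 1 + 1 + 0 = 20
Change: 20 − 15 = +5

+5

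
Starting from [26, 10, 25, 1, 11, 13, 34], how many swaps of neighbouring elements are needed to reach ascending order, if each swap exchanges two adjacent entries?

9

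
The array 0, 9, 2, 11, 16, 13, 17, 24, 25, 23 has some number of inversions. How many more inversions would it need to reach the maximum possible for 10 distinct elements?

41 inversions short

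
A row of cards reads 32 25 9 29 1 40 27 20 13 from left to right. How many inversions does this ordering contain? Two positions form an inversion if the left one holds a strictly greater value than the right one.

Sweep left to right; for each value list the smaller values that follow it:
32 → 25, 9, 29, 1, 27, 20, 13 → 7
25 → 9, 1, 20, 13 → 4
9 → 1 → 1
29 → 1, 27, 20, 13 → 4
1 → none → 0
40 → 27, 20, 13 → 3
27 → 20, 13 → 2
20 → 13 → 1
13 → none → 0
Sum: 7 + 4 + 1 + 4 + 0 + 3 + 2 + 1 + 0 = 22

22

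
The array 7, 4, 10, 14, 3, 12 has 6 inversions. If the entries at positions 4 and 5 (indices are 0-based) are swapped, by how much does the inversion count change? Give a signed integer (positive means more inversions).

Positions 4 and 5 hold 3 and 12; after swapping, the array is [7, 4, 10, 14, 12, 3].
Count, for each position, how many later elements it exceeds:
7: 2
4: 1
10: 1
14: 2
12: 1
3: 0
Sum: 2 + 1 + 1 + 2 + 1 + 0 = 7
Change: 7 − 6 = +1

+1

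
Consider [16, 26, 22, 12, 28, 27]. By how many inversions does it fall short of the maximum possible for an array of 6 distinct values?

10 inversions short

Maximum inversions for 6 distinct elements is C(6, 2) = 6·5/2 = 15.
Current inversions — for each element, count later smaller elements:
16: 1
26: 2
22: 1
12: 0
28: 1
27: 0
Current total: 1 + 2 + 1 + 0 + 1 + 0 = 5
Shortfall: 15 − 5 = 10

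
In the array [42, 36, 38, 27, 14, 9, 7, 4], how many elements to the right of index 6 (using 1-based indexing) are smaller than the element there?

2 such elements

The element at index 6 is 9.
Elements after it: 7, 4
Those smaller than 9: 7, 4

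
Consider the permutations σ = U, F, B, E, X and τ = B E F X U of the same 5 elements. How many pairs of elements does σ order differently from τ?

There are 6 discordant pairs.

Assign each item its position (1..5) in the first ordering, then rewrite the second ordering as that position sequence:
positions: U→1, F→2, B→3, E→4, X→5
second ordering as positions: [3, 4, 2, 5, 1]
Discordant pairs = inversions in this position sequence.
3: 2, 1 → 2
4: 2, 1 → 2
2: 1 → 1
5: 1 → 1
1: 0
Total: 2 + 2 + 1 + 1 + 0 = 6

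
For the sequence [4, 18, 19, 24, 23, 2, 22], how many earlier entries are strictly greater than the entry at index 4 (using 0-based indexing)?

The element at index 4 is 23.
Elements before it: 4, 18, 19, 24
Those larger than 23: 24

1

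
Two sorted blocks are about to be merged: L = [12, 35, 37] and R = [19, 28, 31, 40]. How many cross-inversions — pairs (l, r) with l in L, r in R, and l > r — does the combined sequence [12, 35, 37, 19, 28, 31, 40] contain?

6 cross-inversions

For each element r of the right run, count left-run elements greater than r:
r = 19: 35, 37 → 2
r = 28: 35, 37 → 2
r = 31: 35, 37 → 2
r = 40: none → 0
Cross-inversions: 2 + 2 + 2 + 0 = 6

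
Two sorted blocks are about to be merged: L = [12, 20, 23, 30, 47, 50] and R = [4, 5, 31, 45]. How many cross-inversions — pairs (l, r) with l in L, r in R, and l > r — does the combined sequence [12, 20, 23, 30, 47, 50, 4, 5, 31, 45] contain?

16

For each element r of the right run, count left-run elements greater than r:
r = 4: 12, 20, 23, 30, 47, 50 → 6
r = 5: 12, 20, 23, 30, 47, 50 → 6
r = 31: 47, 50 → 2
r = 45: 47, 50 → 2
Cross-inversions: 6 + 6 + 2 + 2 = 16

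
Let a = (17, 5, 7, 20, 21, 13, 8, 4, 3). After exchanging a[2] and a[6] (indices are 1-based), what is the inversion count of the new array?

Positions 2 and 6 hold 5 and 13; after swapping, the array is [17, 13, 7, 20, 21, 5, 8, 4, 3].
Count, for each position, how many later elements it exceeds:
17 → 13, 7, 5, 8, 4, 3 → 6
13 → 7, 5, 8, 4, 3 → 5
7 → 5, 4, 3 → 3
20 → 5, 8, 4, 3 → 4
21 → 5, 8, 4, 3 → 4
5 → 4, 3 → 2
8 → 4, 3 → 2
4 → 3 → 1
3 → none → 0
Sum: 6 + 5 + 3 + 4 + 4 + 2 + 2 + 1 + 0 = 27

27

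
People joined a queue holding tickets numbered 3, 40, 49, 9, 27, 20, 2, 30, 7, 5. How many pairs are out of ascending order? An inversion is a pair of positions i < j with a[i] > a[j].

There are 28 out-of-order pairs.

Sweep left to right; for each value list the smaller values that follow it:
3: 1
40: 7
49: 7
9: 3
27: 4
20: 3
2: 0
30: 2
7: 1
5: 0
Sum: 1 + 7 + 7 + 3 + 4 + 3 + 0 + 2 + 1 + 0 = 28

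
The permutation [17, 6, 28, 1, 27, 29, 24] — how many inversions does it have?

There are 8 inversions.

Element-by-element contributions:
17: 2
6: 1
28: 3
1: 0
27: 1
29: 1
24: 0
Sum: 2 + 1 + 3 + 0 + 1 + 1 + 0 = 8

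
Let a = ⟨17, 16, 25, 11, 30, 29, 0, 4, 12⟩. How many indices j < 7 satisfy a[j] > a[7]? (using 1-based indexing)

6

The element at index 7 is 0.
Elements before it: 17, 16, 25, 11, 30, 29
Those larger than 0: 17, 16, 25, 11, 30, 29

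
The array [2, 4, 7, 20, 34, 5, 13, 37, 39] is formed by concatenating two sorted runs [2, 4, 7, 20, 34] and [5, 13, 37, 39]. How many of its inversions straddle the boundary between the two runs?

There are 5 split inversions.

For each element r of the right run, count left-run elements greater than r:
r = 5: 7, 20, 34 → 3
r = 13: 20, 34 → 2
r = 37: none → 0
r = 39: none → 0
Cross-inversions: 3 + 2 + 0 + 0 = 5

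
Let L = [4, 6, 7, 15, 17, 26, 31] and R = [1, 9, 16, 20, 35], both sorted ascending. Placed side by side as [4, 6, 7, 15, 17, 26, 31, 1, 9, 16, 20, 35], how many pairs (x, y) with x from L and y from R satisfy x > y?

There are 16 cross-inversions.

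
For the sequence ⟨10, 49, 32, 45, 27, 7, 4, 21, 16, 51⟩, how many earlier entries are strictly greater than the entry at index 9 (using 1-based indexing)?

The element at index 9 is 16.
Elements before it: 10, 49, 32, 45, 27, 7, 4, 21
Those larger than 16: 49, 32, 45, 27, 21

5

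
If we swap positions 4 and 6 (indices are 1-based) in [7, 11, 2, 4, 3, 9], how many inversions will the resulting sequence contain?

9 inversions

Positions 4 and 6 hold 4 and 9; after swapping, the array is [7, 11, 2, 9, 3, 4].
For each element, count later entries that are smaller:
7 → 2, 3, 4 → 3
11 → 2, 9, 3, 4 → 4
2 → none → 0
9 → 3, 4 → 2
3 → none → 0
4 → none → 0
Sum: 3 + 4 + 0 + 2 + 0 + 0 = 9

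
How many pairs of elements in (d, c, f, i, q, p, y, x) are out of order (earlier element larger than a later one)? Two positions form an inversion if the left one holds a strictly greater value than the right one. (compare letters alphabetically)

Sweep left to right; for each value list the smaller values that follow it:
d: 1
c: 0
f: 0
i: 0
q: 1
p: 0
y: 1
x: 0
Sum: 1 + 0 + 0 + 0 + 1 + 0 + 1 + 0 = 3

3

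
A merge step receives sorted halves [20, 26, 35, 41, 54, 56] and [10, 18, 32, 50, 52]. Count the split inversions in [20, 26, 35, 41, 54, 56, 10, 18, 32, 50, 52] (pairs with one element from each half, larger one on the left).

Take each right-half value and tally the left-half values above it:
r = 10: 20, 26, 35, 41, 54, 56 → 6
r = 18: 20, 26, 35, 41, 54, 56 → 6
r = 32: 35, 41, 54, 56 → 4
r = 50: 54, 56 → 2
r = 52: 54, 56 → 2
Cross-inversions: 6 + 6 + 4 + 2 + 2 = 20

20 split inversions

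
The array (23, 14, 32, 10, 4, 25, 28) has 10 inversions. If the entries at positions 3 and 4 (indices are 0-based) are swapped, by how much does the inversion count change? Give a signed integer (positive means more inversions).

Positions 3 and 4 hold 10 and 4; after swapping, the array is [23, 14, 32, 4, 10, 25, 28].
For each element, count later entries that are smaller:
23: 3
14: 2
32: 4
4: 0
10: 0
25: 0
28: 0
Sum: 3 + 2 + 4 + 0 + 0 + 0 + 0 = 9
Change: 9 − 10 = -1

-1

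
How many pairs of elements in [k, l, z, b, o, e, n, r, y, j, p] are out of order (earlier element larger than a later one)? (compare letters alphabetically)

For each element, count later entries that are smaller:
k → b, e, j → 3
l → b, e, j → 3
z → b, o, e, n, r, y, j, p → 8
b → none → 0
o → e, n, j → 3
e → none → 0
n → j → 1
r → j, p → 2
y → j, p → 2
j → none → 0
p → none → 0
Sum: 3 + 3 + 8 + 0 + 3 + 0 + 1 + 2 + 2 + 0 + 0 = 22

22 inversions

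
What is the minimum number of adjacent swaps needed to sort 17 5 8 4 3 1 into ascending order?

14

Each adjacent swap fixes exactly one inversion, so the minimum swap count equals the number of inversions.
Count inversions — for each element, later elements that are smaller:
17: 5, 8, 4, 3, 1 → 5
5: 4, 3, 1 → 3
8: 4, 3, 1 → 3
4: 3, 1 → 2
3: 1 → 1
1: none → 0
Total inversions: 5 + 3 + 3 + 2 + 1 + 0 = 14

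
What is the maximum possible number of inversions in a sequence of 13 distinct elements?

The maximum occurs when the array is in strictly decreasing order: every one of the C(13, 2) pairs is inverted.
C(13, 2) = 13·12/2 = 78

There are 78 inversions.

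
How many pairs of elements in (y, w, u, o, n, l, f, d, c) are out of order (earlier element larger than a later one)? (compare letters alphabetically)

36 out-of-order pairs

For each element, count later entries that are smaller:
y: 8
w: 7
u: 6
o: 5
n: 4
l: 3
f: 2
d: 1
c: 0
Sum: 8 + 7 + 6 + 5 + 4 + 3 + 2 + 1 + 0 = 36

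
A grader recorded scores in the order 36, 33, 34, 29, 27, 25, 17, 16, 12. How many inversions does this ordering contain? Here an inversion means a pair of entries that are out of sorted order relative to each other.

35

Element-by-element contributions:
36 → 33, 34, 29, 27, 25, 17, 16, 12 → 8
33 → 29, 27, 25, 17, 16, 12 → 6
34 → 29, 27, 25, 17, 16, 12 → 6
29 → 27, 25, 17, 16, 12 → 5
27 → 25, 17, 16, 12 → 4
25 → 17, 16, 12 → 3
17 → 16, 12 → 2
16 → 12 → 1
12 → none → 0
Sum: 8 + 6 + 6 + 5 + 4 + 3 + 2 + 1 + 0 = 35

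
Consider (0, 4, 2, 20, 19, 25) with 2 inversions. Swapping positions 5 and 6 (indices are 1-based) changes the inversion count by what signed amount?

Positions 5 and 6 hold 19 and 25; after swapping, the array is [0, 4, 2, 20, 25, 19].
Sweep left to right; for each value list the smaller values that follow it:
0: 0
4: 1
2: 0
20: 1
25: 1
19: 0
Sum: 0 + 1 + 0 + 1 + 1 + 0 = 3
Change: 3 − 2 = +1

+1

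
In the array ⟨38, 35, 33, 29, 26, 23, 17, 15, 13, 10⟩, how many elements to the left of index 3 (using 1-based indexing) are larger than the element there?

2

The element at index 3 is 33.
Elements before it: 38, 35
Those larger than 33: 38, 35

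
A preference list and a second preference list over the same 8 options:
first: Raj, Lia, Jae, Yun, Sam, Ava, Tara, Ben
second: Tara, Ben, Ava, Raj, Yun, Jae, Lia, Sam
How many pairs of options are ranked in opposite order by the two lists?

20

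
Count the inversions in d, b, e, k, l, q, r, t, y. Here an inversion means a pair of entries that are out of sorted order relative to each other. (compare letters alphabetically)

Element-by-element contributions:
d → b → 1
b → none → 0
e → none → 0
k → none → 0
l → none → 0
q → none → 0
r → none → 0
t → none → 0
y → none → 0
Sum: 1 + 0 + 0 + 0 + 0 + 0 + 0 + 0 + 0 = 1

1 out-of-order pair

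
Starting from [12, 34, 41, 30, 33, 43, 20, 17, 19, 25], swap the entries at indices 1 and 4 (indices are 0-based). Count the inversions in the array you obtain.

25

Positions 1 and 4 hold 34 and 33; after swapping, the array is [12, 33, 41, 30, 34, 43, 20, 17, 19, 25].
Sweep left to right; for each value list the smaller values that follow it:
12: 0
33: 5
41: 6
30: 4
34: 4
43: 4
20: 2
17: 0
19: 0
25: 0
Sum: 0 + 5 + 6 + 4 + 4 + 4 + 2 + 0 + 0 + 0 = 25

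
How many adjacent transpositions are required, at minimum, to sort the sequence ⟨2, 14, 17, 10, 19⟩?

There are 2 swaps.

Minimum adjacent swaps = number of inversions (each swap of adjacent out-of-order elements removes one inversion and no swap can remove more).
Count inversions — for each element, later elements that are smaller:
2: none → 0
14: 10 → 1
17: 10 → 1
10: none → 0
19: none → 0
Total inversions: 0 + 1 + 1 + 0 + 0 = 2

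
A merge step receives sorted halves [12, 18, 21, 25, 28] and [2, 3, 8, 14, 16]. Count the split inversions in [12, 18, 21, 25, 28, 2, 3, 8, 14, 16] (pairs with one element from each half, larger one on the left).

For each element r of the right run, count left-run elements greater than r:
r = 2: 12, 18, 21, 25, 28 → 5
r = 3: 12, 18, 21, 25, 28 → 5
r = 8: 12, 18, 21, 25, 28 → 5
r = 14: 18, 21, 25, 28 → 4
r = 16: 18, 21, 25, 28 → 4
Cross-inversions: 5 + 5 + 5 + 4 + 4 = 23

23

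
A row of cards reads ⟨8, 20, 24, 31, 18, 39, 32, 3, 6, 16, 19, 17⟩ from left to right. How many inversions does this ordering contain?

There are 36 inversions.

Sweep left to right; for each value list the smaller values that follow it:
8: 2
20: 6
24: 6
31: 6
18: 4
39: 6
32: 5
3: 0
6: 0
16: 0
19: 1
17: 0
Sum: 2 + 6 + 6 + 6 + 4 + 6 + 5 + 0 + 0 + 0 + 1 + 0 = 36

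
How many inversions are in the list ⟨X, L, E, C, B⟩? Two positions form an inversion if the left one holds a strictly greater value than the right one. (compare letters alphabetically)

Inversion pairs (indices are 0-based):
(0,1): X > L
(0,2): X > E
(0,3): X > C
(0,4): X > B
(1,2): L > E
(1,3): L > C
(1,4): L > B
(2,3): E > C
(2,4): E > B
(3,4): C > B
That's 10 pairs.

10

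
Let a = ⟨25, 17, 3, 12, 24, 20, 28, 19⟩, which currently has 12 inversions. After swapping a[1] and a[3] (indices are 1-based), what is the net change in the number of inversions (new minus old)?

-3

Positions 1 and 3 hold 25 and 3; after swapping, the array is [3, 17, 25, 12, 24, 20, 28, 19].
Count, for each position, how many later elements it exceeds:
3: 0
17: 1
25: 4
12: 0
24: 2
20: 1
28: 1
19: 0
Sum: 0 + 1 + 4 + 0 + 2 + 1 + 1 + 0 = 9
Change: 9 − 12 = -3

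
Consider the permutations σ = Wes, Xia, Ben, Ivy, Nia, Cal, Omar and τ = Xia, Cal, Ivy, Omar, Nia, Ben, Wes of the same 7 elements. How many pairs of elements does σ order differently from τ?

13

Assign each item its position (1..7) in the first ordering, then rewrite the second ordering as that position sequence:
positions: Wes→1, Xia→2, Ben→3, Ivy→4, Nia→5, Cal→6, Omar→7
second ordering as positions: [2, 6, 4, 7, 5, 3, 1]
Discordant pairs = inversions in this position sequence.
2: 1 → 1
6: 4, 5, 3, 1 → 4
4: 3, 1 → 2
7: 5, 3, 1 → 3
5: 3, 1 → 2
3: 1 → 1
1: 0
Total: 1 + 4 + 2 + 3 + 2 + 1 + 0 = 13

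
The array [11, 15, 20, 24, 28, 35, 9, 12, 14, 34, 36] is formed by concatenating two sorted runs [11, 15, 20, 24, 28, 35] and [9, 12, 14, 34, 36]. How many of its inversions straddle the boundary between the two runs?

17

Count, for every r in R, how many entries of L exceed r:
r = 9: 11, 15, 20, 24, 28, 35 → 6
r = 12: 15, 20, 24, 28, 35 → 5
r = 14: 15, 20, 24, 28, 35 → 5
r = 34: 35 → 1
r = 36: none → 0
Cross-inversions: 6 + 5 + 5 + 1 + 0 = 17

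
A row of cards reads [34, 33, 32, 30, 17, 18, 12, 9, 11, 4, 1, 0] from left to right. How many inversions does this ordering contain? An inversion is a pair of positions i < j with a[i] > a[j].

64

Sweep left to right; for each value list the smaller values that follow it:
34 → 33, 32, 30, 17, 18, 12, 9, 11, 4, 1, 0 → 11
33 → 32, 30, 17, 18, 12, 9, 11, 4, 1, 0 → 10
32 → 30, 17, 18, 12, 9, 11, 4, 1, 0 → 9
30 → 17, 18, 12, 9, 11, 4, 1, 0 → 8
17 → 12, 9, 11, 4, 1, 0 → 6
18 → 12, 9, 11, 4, 1, 0 → 6
12 → 9, 11, 4, 1, 0 → 5
9 → 4, 1, 0 → 3
11 → 4, 1, 0 → 3
4 → 1, 0 → 2
1 → 0 → 1
0 → none → 0
Sum: 11 + 10 + 9 + 8 + 6 + 6 + 5 + 3 + 3 + 2 + 1 + 0 = 64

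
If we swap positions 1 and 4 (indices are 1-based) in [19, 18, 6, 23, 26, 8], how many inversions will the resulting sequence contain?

8

Positions 1 and 4 hold 19 and 23; after swapping, the array is [23, 18, 6, 19, 26, 8].
Count, for each position, how many later elements it exceeds:
23 → 18, 6, 19, 8 → 4
18 → 6, 8 → 2
6 → none → 0
19 → 8 → 1
26 → 8 → 1
8 → none → 0
Sum: 4 + 2 + 0 + 1 + 1 + 0 = 8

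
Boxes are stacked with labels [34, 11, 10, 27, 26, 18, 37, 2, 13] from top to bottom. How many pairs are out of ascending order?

21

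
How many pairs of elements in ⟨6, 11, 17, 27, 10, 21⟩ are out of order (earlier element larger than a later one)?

Sweep left to right; for each value list the smaller values that follow it:
6: 0
11: 1
17: 1
27: 2
10: 0
21: 0
Sum: 0 + 1 + 1 + 2 + 0 + 0 = 4

4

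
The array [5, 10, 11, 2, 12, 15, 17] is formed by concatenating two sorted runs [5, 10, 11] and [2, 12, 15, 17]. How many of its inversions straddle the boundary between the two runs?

3 split inversions

For each element r of the right run, count left-run elements greater than r:
r = 2: 5, 10, 11 → 3
r = 12: none → 0
r = 15: none → 0
r = 17: none → 0
Cross-inversions: 3 + 0 + 0 + 0 = 3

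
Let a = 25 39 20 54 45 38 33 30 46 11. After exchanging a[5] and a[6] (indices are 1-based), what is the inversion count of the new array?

24

Positions 5 and 6 hold 45 and 38; after swapping, the array is [25, 39, 20, 54, 38, 45, 33, 30, 46, 11].
For each element, count later entries that are smaller:
25: 2
39: 5
20: 1
54: 6
38: 3
45: 3
33: 2
30: 1
46: 1
11: 0
Sum: 2 + 5 + 1 + 6 + 3 + 3 + 2 + 1 + 1 + 0 = 24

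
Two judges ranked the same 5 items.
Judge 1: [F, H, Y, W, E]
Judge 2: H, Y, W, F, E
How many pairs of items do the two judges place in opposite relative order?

There are 3 discordant pairs.

Assign each item its position (1..5) in the first ordering, then rewrite the second ordering as that position sequence:
positions: F→1, H→2, Y→3, W→4, E→5
second ordering as positions: [2, 3, 4, 1, 5]
Discordant pairs = inversions in this position sequence.
2: 1 → 1
3: 1 → 1
4: 1 → 1
1: 0
5: 0
Total: 1 + 1 + 1 + 0 + 0 = 3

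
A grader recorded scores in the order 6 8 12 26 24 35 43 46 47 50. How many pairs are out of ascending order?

For each element, count later entries that are smaller:
6: 0
8: 0
12: 0
26: 1
24: 0
35: 0
43: 0
46: 0
47: 0
50: 0
Sum: 0 + 0 + 0 + 1 + 0 + 0 + 0 + 0 + 0 + 0 = 1

1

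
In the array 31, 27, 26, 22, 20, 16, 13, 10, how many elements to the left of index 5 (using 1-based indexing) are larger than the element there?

4 such elements

The element at index 5 is 20.
Elements before it: 31, 27, 26, 22
Those larger than 20: 31, 27, 26, 22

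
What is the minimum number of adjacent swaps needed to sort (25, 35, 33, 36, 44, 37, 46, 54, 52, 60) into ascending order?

3 adjacent swaps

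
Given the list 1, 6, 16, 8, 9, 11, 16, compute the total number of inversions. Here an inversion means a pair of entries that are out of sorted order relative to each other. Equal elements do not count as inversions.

3

Inversion pairs (indices are 0-based):
(2,3): 16 > 8
(2,4): 16 > 9
(2,5): 16 > 11
That's 3 pairs.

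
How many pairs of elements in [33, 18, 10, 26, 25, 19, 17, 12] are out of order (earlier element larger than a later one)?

Count, for each position, how many later elements it exceeds:
33: 7
18: 3
10: 0
26: 4
25: 3
19: 2
17: 1
12: 0
Sum: 7 + 3 + 0 + 4 + 3 + 2 + 1 + 0 = 20

20 out-of-order pairs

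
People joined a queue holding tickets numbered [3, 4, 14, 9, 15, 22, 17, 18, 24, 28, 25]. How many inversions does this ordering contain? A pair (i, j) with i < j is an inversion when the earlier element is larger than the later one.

4

Sweep left to right; for each value list the smaller values that follow it:
3: 0
4: 0
14: 1
9: 0
15: 0
22: 2
17: 0
18: 0
24: 0
28: 1
25: 0
Sum: 0 + 0 + 1 + 0 + 0 + 2 + 0 + 0 + 0 + 1 + 0 = 4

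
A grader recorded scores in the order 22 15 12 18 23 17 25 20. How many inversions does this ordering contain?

Sweep left to right; for each value list the smaller values that follow it:
22: 5
15: 1
12: 0
18: 1
23: 2
17: 0
25: 1
20: 0
Sum: 5 + 1 + 0 + 1 + 2 + 0 + 1 + 0 = 10

10 out-of-order pairs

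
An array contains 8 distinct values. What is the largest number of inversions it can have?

Inversions: 28

The maximum occurs when the array is in strictly decreasing order: every one of the C(8, 2) pairs is inverted.
C(8, 2) = 8·7/2 = 28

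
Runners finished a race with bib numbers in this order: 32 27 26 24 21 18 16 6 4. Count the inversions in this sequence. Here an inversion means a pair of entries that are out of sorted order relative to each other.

Count, for each position, how many later elements it exceeds:
32 → 27, 26, 24, 21, 18, 16, 6, 4 → 8
27 → 26, 24, 21, 18, 16, 6, 4 → 7
26 → 24, 21, 18, 16, 6, 4 → 6
24 → 21, 18, 16, 6, 4 → 5
21 → 18, 16, 6, 4 → 4
18 → 16, 6, 4 → 3
16 → 6, 4 → 2
6 → 4 → 1
4 → none → 0
Sum: 8 + 7 + 6 + 5 + 4 + 3 + 2 + 1 + 0 = 36

36 inversions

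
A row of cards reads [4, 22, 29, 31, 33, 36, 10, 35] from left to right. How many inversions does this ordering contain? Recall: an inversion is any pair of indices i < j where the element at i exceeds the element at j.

Count, for each position, how many later elements it exceeds:
4: 0
22: 1
29: 1
31: 1
33: 1
36: 2
10: 0
35: 0
Sum: 0 + 1 + 1 + 1 + 1 + 2 + 0 + 0 = 6

6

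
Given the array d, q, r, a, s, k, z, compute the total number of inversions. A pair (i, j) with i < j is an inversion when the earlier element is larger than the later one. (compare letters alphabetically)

Out-of-order pairs: 6

Sweep left to right; for each value list the smaller values that follow it:
d: 1
q: 2
r: 2
a: 0
s: 1
k: 0
z: 0
Sum: 1 + 2 + 2 + 0 + 1 + 0 + 0 = 6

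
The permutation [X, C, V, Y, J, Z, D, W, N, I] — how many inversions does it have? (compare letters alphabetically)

25 inversions

Element-by-element contributions:
X → C, V, J, D, W, N, I → 7
C → none → 0
V → J, D, N, I → 4
Y → J, D, W, N, I → 5
J → D, I → 2
Z → D, W, N, I → 4
D → none → 0
W → N, I → 2
N → I → 1
I → none → 0
Sum: 7 + 0 + 4 + 5 + 2 + 4 + 0 + 2 + 1 + 0 = 25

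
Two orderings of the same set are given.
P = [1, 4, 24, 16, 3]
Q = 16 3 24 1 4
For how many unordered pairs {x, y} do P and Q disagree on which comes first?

Disagreeing pairs: 8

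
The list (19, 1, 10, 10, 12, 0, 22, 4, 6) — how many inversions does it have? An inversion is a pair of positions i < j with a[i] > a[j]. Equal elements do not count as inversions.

19 inversions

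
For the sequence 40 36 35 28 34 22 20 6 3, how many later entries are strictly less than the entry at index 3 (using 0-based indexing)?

4

The element at index 3 is 28.
Elements after it: 34, 22, 20, 6, 3
Those smaller than 28: 22, 20, 6, 3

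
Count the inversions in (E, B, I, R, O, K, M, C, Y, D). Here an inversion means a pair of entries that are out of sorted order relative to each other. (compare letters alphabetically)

19

Count, for each position, how many later elements it exceeds:
E: 3
B: 0
I: 2
R: 5
O: 4
K: 2
M: 2
C: 0
Y: 1
D: 0
Sum: 3 + 0 + 2 + 5 + 4 + 2 + 2 + 0 + 1 + 0 = 19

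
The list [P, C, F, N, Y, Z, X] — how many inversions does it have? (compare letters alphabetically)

5 inversions

Inversion pairs (indices are 1-based):
(1,2): P > C
(1,3): P > F
(1,4): P > N
(5,7): Y > X
(6,7): Z > X
That's 5 pairs.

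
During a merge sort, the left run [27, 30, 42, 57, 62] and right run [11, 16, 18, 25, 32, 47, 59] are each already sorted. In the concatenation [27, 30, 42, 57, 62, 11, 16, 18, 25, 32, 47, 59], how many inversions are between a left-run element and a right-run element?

There are 26 split inversions.

For each element r of the right run, count left-run elements greater than r:
r = 11: 27, 30, 42, 57, 62 → 5
r = 16: 27, 30, 42, 57, 62 → 5
r = 18: 27, 30, 42, 57, 62 → 5
r = 25: 27, 30, 42, 57, 62 → 5
r = 32: 42, 57, 62 → 3
r = 47: 57, 62 → 2
r = 59: 62 → 1
Cross-inversions: 5 + 5 + 5 + 5 + 3 + 2 + 1 = 26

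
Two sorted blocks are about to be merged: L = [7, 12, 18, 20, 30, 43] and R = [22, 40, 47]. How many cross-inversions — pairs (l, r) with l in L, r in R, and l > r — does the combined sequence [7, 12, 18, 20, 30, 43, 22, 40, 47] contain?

For each element r of the right run, count left-run elements greater than r:
r = 22: 30, 43 → 2
r = 40: 43 → 1
r = 47: none → 0
Cross-inversions: 2 + 1 + 0 = 3

3 cross-inversions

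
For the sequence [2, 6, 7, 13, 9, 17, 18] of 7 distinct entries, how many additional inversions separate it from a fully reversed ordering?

20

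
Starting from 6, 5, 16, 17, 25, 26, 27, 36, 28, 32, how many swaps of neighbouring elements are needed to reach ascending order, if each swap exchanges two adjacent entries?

3 swaps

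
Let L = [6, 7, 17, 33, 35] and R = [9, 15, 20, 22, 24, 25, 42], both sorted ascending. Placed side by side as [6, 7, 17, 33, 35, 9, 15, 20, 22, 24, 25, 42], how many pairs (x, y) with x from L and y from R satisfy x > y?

For each element r of the right run, count left-run elements greater than r:
r = 9: 17, 33, 35 → 3
r = 15: 17, 33, 35 → 3
r = 20: 33, 35 → 2
r = 22: 33, 35 → 2
r = 24: 33, 35 → 2
r = 25: 33, 35 → 2
r = 42: none → 0
Cross-inversions: 3 + 3 + 2 + 2 + 2 + 2 + 0 = 14

Cross-inversions: 14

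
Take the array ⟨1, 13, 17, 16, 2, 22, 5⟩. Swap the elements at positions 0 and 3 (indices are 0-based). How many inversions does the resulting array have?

Positions 0 and 3 hold 1 and 16; after swapping, the array is [16, 13, 17, 1, 2, 22, 5].
Element-by-element contributions:
16: 4
13: 3
17: 3
1: 0
2: 0
22: 1
5: 0
Sum: 4 + 3 + 3 + 0 + 0 + 1 + 0 = 11

11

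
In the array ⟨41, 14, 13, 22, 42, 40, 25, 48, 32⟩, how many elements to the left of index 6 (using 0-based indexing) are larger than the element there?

3 such elements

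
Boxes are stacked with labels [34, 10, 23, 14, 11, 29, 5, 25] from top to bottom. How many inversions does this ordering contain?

Sweep left to right; for each value list the smaller values that follow it:
34 → 10, 23, 14, 11, 29, 5, 25 → 7
10 → 5 → 1
23 → 14, 11, 5 → 3
14 → 11, 5 → 2
11 → 5 → 1
29 → 5, 25 → 2
5 → none → 0
25 → none → 0
Sum: 7 + 1 + 3 + 2 + 1 + 2 + 0 + 0 = 16

16 out-of-order pairs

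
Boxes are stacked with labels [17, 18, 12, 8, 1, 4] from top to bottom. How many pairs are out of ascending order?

There are 13 out-of-order pairs.

Element-by-element contributions:
17: 4
18: 4
12: 3
8: 2
1: 0
4: 0
Sum: 4 + 4 + 3 + 2 + 0 + 0 = 13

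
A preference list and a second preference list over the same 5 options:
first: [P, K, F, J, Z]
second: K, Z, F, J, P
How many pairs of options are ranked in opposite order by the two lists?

6

Assign each item its position (1..5) in the first ordering, then rewrite the second ordering as that position sequence:
positions: P→1, K→2, F→3, J→4, Z→5
second ordering as positions: [2, 5, 3, 4, 1]
Discordant pairs = inversions in this position sequence.
2: 1 → 1
5: 3, 4, 1 → 3
3: 1 → 1
4: 1 → 1
1: 0
Total: 1 + 3 + 1 + 1 + 0 = 6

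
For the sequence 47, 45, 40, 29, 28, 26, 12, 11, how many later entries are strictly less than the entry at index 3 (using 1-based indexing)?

5

The element at index 3 is 40.
Elements after it: 29, 28, 26, 12, 11
Those smaller than 40: 29, 28, 26, 12, 11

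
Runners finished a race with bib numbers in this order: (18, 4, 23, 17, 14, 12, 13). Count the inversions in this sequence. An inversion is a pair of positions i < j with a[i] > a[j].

Count, for each position, how many later elements it exceeds:
18: 5
4: 0
23: 4
17: 3
14: 2
12: 0
13: 0
Sum: 5 + 0 + 4 + 3 + 2 + 0 + 0 = 14

Inversions: 14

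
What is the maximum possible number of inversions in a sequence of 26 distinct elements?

The maximum occurs when the array is in strictly decreasing order: every one of the C(26, 2) pairs is inverted.
C(26, 2) = 26·25/2 = 325

325 inversions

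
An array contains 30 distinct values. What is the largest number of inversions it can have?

435 inversions

A reversed (strictly descending) arrangement makes every pair an inversion, giving C(30, 2) inversions.
C(30, 2) = 30·29/2 = 435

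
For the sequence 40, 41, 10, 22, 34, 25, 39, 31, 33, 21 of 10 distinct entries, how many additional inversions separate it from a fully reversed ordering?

18 inversions short

Maximum inversions for 10 distinct elements is C(10, 2) = 10·9/2 = 45.
Current inversions — for each element, count later smaller elements:
40: 8
41: 8
10: 0
22: 1
34: 4
25: 1
39: 3
31: 1
33: 1
21: 0
Current total: 8 + 8 + 0 + 1 + 4 + 1 + 3 + 1 + 1 + 0 = 27
Shortfall: 45 − 27 = 18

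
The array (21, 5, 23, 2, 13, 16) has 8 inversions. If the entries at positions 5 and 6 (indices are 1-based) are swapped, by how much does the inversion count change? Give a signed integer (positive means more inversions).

Positions 5 and 6 hold 13 and 16; after swapping, the array is [21, 5, 23, 2, 16, 13].
Element-by-element contributions:
21 → 5, 2, 16, 13 → 4
5 → 2 → 1
23 → 2, 16, 13 → 3
2 → none → 0
16 → 13 → 1
13 → none → 0
Sum: 4 + 1 + 3 + 0 + 1 + 0 = 9
Change: 9 − 8 = +1

+1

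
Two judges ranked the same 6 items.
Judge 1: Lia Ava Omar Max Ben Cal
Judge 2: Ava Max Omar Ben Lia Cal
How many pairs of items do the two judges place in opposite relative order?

Assign each item its position (1..6) in the first ordering, then rewrite the second ordering as that position sequence:
positions: Lia→1, Ava→2, Omar→3, Max→4, Ben→5, Cal→6
second ordering as positions: [2, 4, 3, 5, 1, 6]
Discordant pairs = inversions in this position sequence.
2: 1 → 1
4: 3, 1 → 2
3: 1 → 1
5: 1 → 1
1: 0
6: 0
Total: 1 + 2 + 1 + 1 + 0 + 0 = 5

5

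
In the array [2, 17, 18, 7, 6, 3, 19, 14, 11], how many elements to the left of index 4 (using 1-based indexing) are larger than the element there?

2 such elements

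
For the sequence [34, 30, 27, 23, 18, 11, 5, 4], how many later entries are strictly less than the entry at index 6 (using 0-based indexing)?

1

The element at index 6 is 5.
Elements after it: 4
Those smaller than 5: 4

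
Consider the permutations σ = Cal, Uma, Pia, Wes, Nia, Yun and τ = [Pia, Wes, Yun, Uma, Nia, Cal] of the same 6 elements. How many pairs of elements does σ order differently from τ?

Assign each item its position (1..6) in the first ordering, then rewrite the second ordering as that position sequence:
positions: Cal→1, Uma→2, Pia→3, Wes→4, Nia→5, Yun→6
second ordering as positions: [3, 4, 6, 2, 5, 1]
Discordant pairs = inversions in this position sequence.
3: 2, 1 → 2
4: 2, 1 → 2
6: 2, 5, 1 → 3
2: 1 → 1
5: 1 → 1
1: 0
Total: 2 + 2 + 3 + 1 + 1 + 0 = 9

9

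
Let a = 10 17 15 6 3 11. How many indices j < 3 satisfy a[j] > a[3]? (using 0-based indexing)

The element at index 3 is 6.
Elements before it: 10, 17, 15
Those larger than 6: 10, 17, 15

3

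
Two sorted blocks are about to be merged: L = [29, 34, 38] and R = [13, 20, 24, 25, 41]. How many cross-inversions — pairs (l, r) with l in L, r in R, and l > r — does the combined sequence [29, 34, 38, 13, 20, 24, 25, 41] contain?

Count, for every r in R, how many entries of L exceed r:
r = 13: 29, 34, 38 → 3
r = 20: 29, 34, 38 → 3
r = 24: 29, 34, 38 → 3
r = 25: 29, 34, 38 → 3
r = 41: none → 0
Cross-inversions: 3 + 3 + 3 + 3 + 0 = 12

12 split inversions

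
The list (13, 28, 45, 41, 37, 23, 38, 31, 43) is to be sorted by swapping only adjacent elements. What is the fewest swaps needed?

Minimum adjacent swaps = number of inversions (each swap of adjacent out-of-order elements removes one inversion and no swap can remove more).
Count inversions — for each element, later elements that are smaller:
13: none → 0
28: 23 → 1
45: 41, 37, 23, 38, 31, 43 → 6
41: 37, 23, 38, 31 → 4
37: 23, 31 → 2
23: none → 0
38: 31 → 1
31: none → 0
43: none → 0
Total inversions: 0 + 1 + 6 + 4 + 2 + 0 + 1 + 0 + 0 = 14

There are 14 adjacent swaps.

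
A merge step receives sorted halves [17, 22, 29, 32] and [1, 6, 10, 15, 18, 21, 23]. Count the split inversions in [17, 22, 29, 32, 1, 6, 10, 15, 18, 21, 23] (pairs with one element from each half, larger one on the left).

Count, for every r in R, how many entries of L exceed r:
r = 1: 17, 22, 29, 32 → 4
r = 6: 17, 22, 29, 32 → 4
r = 10: 17, 22, 29, 32 → 4
r = 15: 17, 22, 29, 32 → 4
r = 18: 22, 29, 32 → 3
r = 21: 22, 29, 32 → 3
r = 23: 29, 32 → 2
Cross-inversions: 4 + 4 + 4 + 4 + 3 + 3 + 2 = 24

24 cross-inversions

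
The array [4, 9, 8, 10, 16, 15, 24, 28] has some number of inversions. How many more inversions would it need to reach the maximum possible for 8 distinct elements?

Maximum inversions for 8 distinct elements is C(8, 2) = 8·7/2 = 28.
Current inversions — for each element, count later smaller elements:
4: 0
9: 1
8: 0
10: 0
16: 1
15: 0
24: 0
28: 0
Current total: 0 + 1 + 0 + 0 + 1 + 0 + 0 + 0 = 2
Shortfall: 28 − 2 = 26

26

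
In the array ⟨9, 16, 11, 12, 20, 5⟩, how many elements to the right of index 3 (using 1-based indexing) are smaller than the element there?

1

The element at index 3 is 11.
Elements after it: 12, 20, 5
Those smaller than 11: 5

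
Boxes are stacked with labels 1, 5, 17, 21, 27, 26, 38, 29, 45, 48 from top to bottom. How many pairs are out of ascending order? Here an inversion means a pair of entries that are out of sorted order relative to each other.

Inversions: 2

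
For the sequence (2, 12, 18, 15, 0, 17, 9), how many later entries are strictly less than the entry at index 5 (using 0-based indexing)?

The element at index 5 is 17.
Elements after it: 9
Those smaller than 17: 9

1 such element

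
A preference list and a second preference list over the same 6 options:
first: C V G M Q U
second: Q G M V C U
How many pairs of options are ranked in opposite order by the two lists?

9 pairs

Assign each item its position (1..6) in the first ordering, then rewrite the second ordering as that position sequence:
positions: C→1, V→2, G→3, M→4, Q→5, U→6
second ordering as positions: [5, 3, 4, 2, 1, 6]
Discordant pairs = inversions in this position sequence.
5: 3, 4, 2, 1 → 4
3: 2, 1 → 2
4: 2, 1 → 2
2: 1 → 1
1: 0
6: 0
Total: 4 + 2 + 2 + 1 + 0 + 0 = 9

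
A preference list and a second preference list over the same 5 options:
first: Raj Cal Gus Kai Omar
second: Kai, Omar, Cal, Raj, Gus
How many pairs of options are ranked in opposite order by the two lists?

Assign each item its position (1..5) in the first ordering, then rewrite the second ordering as that position sequence:
positions: Raj→1, Cal→2, Gus→3, Kai→4, Omar→5
second ordering as positions: [4, 5, 2, 1, 3]
Discordant pairs = inversions in this position sequence.
4: 2, 1, 3 → 3
5: 2, 1, 3 → 3
2: 1 → 1
1: 0
3: 0
Total: 3 + 3 + 1 + 0 + 0 = 7

Pairs: 7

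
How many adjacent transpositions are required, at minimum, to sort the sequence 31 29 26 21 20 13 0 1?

Minimum adjacent swaps = number of inversions (each swap of adjacent out-of-order elements removes one inversion and no swap can remove more).
Count inversions — for each element, later elements that are smaller:
31: 29, 26, 21, 20, 13, 0, 1 → 7
29: 26, 21, 20, 13, 0, 1 → 6
26: 21, 20, 13, 0, 1 → 5
21: 20, 13, 0, 1 → 4
20: 13, 0, 1 → 3
13: 0, 1 → 2
0: none → 0
1: none → 0
Total inversions: 7 + 6 + 5 + 4 + 3 + 2 + 0 + 0 = 27

There are 27 swaps.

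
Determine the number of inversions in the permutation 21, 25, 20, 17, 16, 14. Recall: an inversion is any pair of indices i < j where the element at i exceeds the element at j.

Out-of-order pairs: 14

For each element, count later entries that are smaller:
21 → 20, 17, 16, 14 → 4
25 → 20, 17, 16, 14 → 4
20 → 17, 16, 14 → 3
17 → 16, 14 → 2
16 → 14 → 1
14 → none → 0
Sum: 4 + 4 + 3 + 2 + 1 + 0 = 14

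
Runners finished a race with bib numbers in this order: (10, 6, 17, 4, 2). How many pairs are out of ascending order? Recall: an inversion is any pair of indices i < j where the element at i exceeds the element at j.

Inversion pairs (indices are 1-based):
(1,2): 10 > 6
(1,4): 10 > 4
(1,5): 10 > 2
(2,4): 6 > 4
(2,5): 6 > 2
(3,4): 17 > 4
(3,5): 17 > 2
(4,5): 4 > 2
That's 8 pairs.

8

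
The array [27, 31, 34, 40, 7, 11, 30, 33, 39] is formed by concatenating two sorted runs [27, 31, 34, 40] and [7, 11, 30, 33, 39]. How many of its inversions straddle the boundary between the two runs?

Take each right-half value and tally the left-half values above it:
r = 7: 27, 31, 34, 40 → 4
r = 11: 27, 31, 34, 40 → 4
r = 30: 31, 34, 40 → 3
r = 33: 34, 40 → 2
r = 39: 40 → 1
Cross-inversions: 4 + 4 + 3 + 2 + 1 = 14

14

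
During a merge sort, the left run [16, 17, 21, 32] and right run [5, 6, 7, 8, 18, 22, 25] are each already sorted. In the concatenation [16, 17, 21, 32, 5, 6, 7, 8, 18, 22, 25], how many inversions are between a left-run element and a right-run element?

Count, for every r in R, how many entries of L exceed r:
r = 5: 16, 17, 21, 32 → 4
r = 6: 16, 17, 21, 32 → 4
r = 7: 16, 17, 21, 32 → 4
r = 8: 16, 17, 21, 32 → 4
r = 18: 21, 32 → 2
r = 22: 32 → 1
r = 25: 32 → 1
Cross-inversions: 4 + 4 + 4 + 4 + 2 + 1 + 1 = 20

20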